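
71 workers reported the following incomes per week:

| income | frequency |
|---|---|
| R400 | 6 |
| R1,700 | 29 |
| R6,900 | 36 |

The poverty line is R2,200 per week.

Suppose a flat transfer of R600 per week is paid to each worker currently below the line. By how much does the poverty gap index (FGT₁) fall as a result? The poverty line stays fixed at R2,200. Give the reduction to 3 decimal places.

0.116

Before: below the line — 6×R400, 29×R1,700; poverty gap index (FGT₁) = 0.16197.
After the R600 transfer: below the line — 6×R1,000; poverty gap index (FGT₁) = 0.04609.
Reduction = 0.16197 − 0.04609 = 0.116.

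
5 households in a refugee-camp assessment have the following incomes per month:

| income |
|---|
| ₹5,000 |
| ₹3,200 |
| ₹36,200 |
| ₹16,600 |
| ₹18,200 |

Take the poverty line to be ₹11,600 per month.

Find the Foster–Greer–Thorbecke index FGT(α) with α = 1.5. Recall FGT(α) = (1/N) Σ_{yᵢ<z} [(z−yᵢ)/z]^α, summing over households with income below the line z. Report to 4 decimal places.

Below z: ₹3,200, ₹5,000 (q = 2 of N = 5).
Gap ratios (z−y)/z: (11600−3200)/11600 = 0.7241; (11600−5000)/11600 = 0.5690.
Raised to α = 1.5: 0.61621; 0.42917.
Sum = 1.045384; FGT(1.5) = 1.045384 / 5 = 0.2091.

0.2091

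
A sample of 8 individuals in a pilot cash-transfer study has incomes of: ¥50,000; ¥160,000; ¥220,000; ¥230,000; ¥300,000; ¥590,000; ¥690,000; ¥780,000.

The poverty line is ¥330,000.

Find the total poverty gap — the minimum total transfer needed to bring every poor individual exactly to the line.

Poor units: ¥50,000, ¥160,000, ¥220,000, ¥230,000, ¥300,000 (q = 5 of N = 8).
Individual gaps: 330000−50000 = 280000; 330000−160000 = 170000; 330000−220000 = 110000; 330000−230000 = 100000; 330000−300000 = 30000.
Aggregate gap = ¥690,000.

¥690,000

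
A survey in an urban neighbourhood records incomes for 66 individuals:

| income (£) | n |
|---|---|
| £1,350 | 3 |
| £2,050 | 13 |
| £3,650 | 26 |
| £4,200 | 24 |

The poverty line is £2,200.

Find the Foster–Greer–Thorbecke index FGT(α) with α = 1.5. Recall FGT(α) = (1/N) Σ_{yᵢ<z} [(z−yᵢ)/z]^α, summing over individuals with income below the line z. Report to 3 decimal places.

0.014

Incomes under z: 3×£1,350, 13×£2,050 (q = 16 of N = 66).
Normalized shortfalls: (2200−1350)/2200 = 0.3864 (×3); (2200−2050)/2200 = 0.0682 (×13).
Raised to α = 1.5: 0.24016 (×3); 0.01780 (×13).
Sum = 0.951914; FGT(1.5) = 0.951914 / 66 = 0.014.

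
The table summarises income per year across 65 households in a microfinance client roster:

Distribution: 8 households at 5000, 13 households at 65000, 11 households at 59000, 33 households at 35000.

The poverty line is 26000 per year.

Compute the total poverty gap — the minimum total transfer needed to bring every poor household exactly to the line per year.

168000

Below the line: 8×5000 (q = 8 of N = 65).
Individual gaps: 8×(26000−5000) = 168000.
Aggregate gap = 168000.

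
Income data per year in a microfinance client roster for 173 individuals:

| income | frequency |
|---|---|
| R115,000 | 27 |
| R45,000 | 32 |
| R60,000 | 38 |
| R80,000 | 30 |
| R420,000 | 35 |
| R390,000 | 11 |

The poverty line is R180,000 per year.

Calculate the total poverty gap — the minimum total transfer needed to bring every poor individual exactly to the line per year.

Poor units: 32×R45,000, 38×R60,000, 30×R80,000, 27×R115,000 (q = 127 of N = 173).
Individual gaps: 32×(180000−45000) = 4320000; 38×(180000−60000) = 4560000; 30×(180000−80000) = 3000000; 27×(180000−115000) = 1755000.
Aggregate gap = R13,635,000.

R13,635,000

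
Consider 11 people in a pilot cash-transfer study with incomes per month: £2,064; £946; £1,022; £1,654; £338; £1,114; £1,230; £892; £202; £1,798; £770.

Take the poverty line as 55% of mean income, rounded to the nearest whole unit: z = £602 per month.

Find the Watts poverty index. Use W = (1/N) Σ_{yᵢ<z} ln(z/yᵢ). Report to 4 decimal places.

0.1517

Poor units: £202, £338 (q = 2 of N = 11).
ln(z/y) terms: ln(602/202) = 1.0920; ln(602/338) = 0.5772.
W = 1.669201 / 11 = 0.1517.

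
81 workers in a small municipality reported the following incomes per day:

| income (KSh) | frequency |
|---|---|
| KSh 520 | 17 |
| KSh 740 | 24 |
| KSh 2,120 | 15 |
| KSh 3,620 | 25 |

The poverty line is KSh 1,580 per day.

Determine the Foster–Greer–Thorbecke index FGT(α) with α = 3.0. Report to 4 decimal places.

Poor units: 17×KSh 520, 24×KSh 740 (q = 41 of N = 81).
Relative gaps: (1580−520)/1580 = 0.6709 (×17); (1580−740)/1580 = 0.5316 (×24).
Raised to α = 3.0: 0.30196 (×17); 0.15027 (×24).
Sum = 8.739716; FGT(3.0) = 8.739716 / 81 = 0.1079.

0.1079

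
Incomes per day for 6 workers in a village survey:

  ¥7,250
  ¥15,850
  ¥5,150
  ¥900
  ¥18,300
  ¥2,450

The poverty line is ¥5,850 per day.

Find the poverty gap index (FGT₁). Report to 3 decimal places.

0.258

Incomes under z: ¥900, ¥2,450, ¥5,150 (q = 3 of N = 6).
Relative gaps: (5850−900)/5850 = 0.8462; (5850−2450)/5850 = 0.5812; (5850−5150)/5850 = 0.1197.
Sum of shortfalls = 1.547009; P₁ averages over all N: 1.547009 / 6 = 0.258.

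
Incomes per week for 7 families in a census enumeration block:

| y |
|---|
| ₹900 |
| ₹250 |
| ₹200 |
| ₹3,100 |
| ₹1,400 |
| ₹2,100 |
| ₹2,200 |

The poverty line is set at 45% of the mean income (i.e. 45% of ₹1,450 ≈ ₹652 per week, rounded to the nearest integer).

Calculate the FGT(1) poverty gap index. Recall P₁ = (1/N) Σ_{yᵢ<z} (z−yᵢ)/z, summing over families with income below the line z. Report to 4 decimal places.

Below the line: ₹200, ₹250 (q = 2 of N = 7).
Normalized shortfalls: (652−200)/652 = 0.6933; (652−250)/652 = 0.6166.
Sum of shortfalls = 1.309816; P₁ averages over all N: 1.309816 / 7 = 0.1871.

0.1871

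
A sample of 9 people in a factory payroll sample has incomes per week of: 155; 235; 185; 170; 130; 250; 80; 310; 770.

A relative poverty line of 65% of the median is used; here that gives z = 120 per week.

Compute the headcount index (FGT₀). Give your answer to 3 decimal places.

1 of the 9 people have income below 120.
H = 1/9 = 0.111.

0.111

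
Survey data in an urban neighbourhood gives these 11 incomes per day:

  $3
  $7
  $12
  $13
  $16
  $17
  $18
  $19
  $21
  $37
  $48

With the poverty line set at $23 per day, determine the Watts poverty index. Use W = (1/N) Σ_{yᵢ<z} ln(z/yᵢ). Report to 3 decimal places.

0.513

Poor units: $3, $7, $12, $13, $16, $17, $18, $19, $21 (q = 9 of N = 11).
Log shortfalls: ln(23/3) = 2.0369; ln(23/7) = 1.1896; ln(23/12) = 0.6506; ln(23/13) = 0.5705; ln(23/16) = 0.3629; ln(23/17) = 0.3023; ln(23/18) = 0.2451; ln(23/19) = 0.1911; ln(23/21) = 0.0910.
W = 5.639934 / 11 = 0.513.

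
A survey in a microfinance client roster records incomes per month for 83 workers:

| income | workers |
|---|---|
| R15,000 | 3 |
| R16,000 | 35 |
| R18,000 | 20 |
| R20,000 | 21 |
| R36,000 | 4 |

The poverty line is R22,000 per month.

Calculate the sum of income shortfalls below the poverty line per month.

Incomes under z: 3×R15,000, 35×R16,000, 20×R18,000, 21×R20,000 (q = 79 of N = 83).
Individual gaps: 3×(22000−15000) = 21000; 35×(22000−16000) = 210000; 20×(22000−18000) = 80000; 21×(22000−20000) = 42000.
Aggregate gap = R353,000.

R353,000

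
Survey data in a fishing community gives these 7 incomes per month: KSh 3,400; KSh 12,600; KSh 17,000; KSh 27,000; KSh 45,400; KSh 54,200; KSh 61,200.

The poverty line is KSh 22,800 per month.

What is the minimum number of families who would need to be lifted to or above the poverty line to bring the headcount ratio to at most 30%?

1

3 of the 7 families are poor, so H = 3/7 = 0.429.
A headcount ratio of at most 30% allows at most ⌊0.30 × 7⌋ = 2 poor families.
So at least 3 − 2 = 1 must be lifted.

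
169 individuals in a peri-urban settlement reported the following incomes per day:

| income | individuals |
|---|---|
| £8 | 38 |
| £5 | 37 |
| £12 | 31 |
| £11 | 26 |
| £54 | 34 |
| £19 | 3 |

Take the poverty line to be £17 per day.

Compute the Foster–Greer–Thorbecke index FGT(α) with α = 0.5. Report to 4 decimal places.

0.5384

Poor units: 37×£5, 38×£8, 26×£11, 31×£12 (q = 132 of N = 169).
Gap ratios (z−y)/z: (17−5)/17 = 0.7059 (×37); (17−8)/17 = 0.5294 (×38); (17−11)/17 = 0.3529 (×26); (17−12)/17 = 0.2941 (×31).
Raised to α = 0.5: 0.84017 (×37); 0.72761 (×38); 0.59409 (×26); 0.54233 (×31).
Sum = 90.993691; FGT(0.5) = 90.993691 / 169 = 0.5384.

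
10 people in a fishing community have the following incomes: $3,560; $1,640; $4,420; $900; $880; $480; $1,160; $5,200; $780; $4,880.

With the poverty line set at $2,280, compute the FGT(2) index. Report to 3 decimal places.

0.212

Below the line: $480, $780, $880, $900, $1,160, $1,640 (q = 6 of N = 10).
Gap ratios (z−y)/z: (2280−480)/2280 = 0.7895; (2280−780)/2280 = 0.6579; (2280−880)/2280 = 0.6140; (2280−900)/2280 = 0.6053; (2280−1160)/2280 = 0.4912; (2280−1640)/2280 = 0.2807.
Squared: 0.6233; 0.4328; 0.3770; 0.3663; 0.2413; 0.0788.
Sum = 2.119575; P₂ = 2.119575 / 10 = 0.212.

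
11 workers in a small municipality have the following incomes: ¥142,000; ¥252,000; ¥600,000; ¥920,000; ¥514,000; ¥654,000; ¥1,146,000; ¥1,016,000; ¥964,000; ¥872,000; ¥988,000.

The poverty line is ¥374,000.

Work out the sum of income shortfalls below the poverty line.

¥354,000

Poor units: ¥142,000, ¥252,000 (q = 2 of N = 11).
Individual gaps: 374000−142000 = 232000; 374000−252000 = 122000.
Aggregate gap = ¥354,000.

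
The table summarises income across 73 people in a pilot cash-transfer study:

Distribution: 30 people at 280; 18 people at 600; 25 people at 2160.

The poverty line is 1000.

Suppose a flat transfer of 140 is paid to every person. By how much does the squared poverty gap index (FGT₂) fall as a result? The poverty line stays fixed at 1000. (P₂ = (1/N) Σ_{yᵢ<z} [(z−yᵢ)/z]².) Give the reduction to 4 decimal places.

Before: below the line — 30×280, 18×600; squared poverty gap index (FGT₂) = 0.252493.
After the 140 transfer: below the line — 30×420, 18×740; squared poverty gap index (FGT₂) = 0.154915.
Reduction = 0.252493 − 0.154915 = 0.0976.

0.0976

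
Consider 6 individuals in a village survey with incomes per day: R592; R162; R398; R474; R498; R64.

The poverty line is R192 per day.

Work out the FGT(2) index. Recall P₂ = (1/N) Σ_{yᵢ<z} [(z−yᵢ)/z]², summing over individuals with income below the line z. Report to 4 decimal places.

0.0781

Poor units: R64, R162 (q = 2 of N = 6).
Normalized shortfalls: (192−64)/192 = 0.6667; (192−162)/192 = 0.1562.
Squared: 0.4444; 0.0244.
Sum = 0.468859; P₂ = 0.468859 / 6 = 0.0781.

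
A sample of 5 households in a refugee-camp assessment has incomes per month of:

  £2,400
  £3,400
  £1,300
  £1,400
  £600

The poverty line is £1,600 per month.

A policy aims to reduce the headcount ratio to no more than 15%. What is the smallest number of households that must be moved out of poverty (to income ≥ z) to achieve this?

3

Currently q = 3 of N = 5 are below the line (H = 0.600).
A headcount ratio of at most 15% allows at most ⌊0.15 × 5⌋ = 0 poor households.
So at least 3 − 0 = 3 must be lifted.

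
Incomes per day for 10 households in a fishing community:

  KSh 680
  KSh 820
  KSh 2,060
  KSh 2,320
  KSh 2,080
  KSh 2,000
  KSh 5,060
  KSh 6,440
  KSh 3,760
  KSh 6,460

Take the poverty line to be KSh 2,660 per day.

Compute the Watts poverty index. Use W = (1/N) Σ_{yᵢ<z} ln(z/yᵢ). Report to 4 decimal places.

Below z: KSh 680, KSh 820, KSh 2,000, KSh 2,060, KSh 2,080, KSh 2,320 (q = 6 of N = 10).
Log shortfalls: ln(2660/680) = 1.3640; ln(2660/820) = 1.1768; ln(2660/2000) = 0.2852; ln(2660/2060) = 0.2556; ln(2660/2080) = 0.2460; ln(2660/2320) = 0.1368.
W = 3.464282 / 10 = 0.3464.

0.3464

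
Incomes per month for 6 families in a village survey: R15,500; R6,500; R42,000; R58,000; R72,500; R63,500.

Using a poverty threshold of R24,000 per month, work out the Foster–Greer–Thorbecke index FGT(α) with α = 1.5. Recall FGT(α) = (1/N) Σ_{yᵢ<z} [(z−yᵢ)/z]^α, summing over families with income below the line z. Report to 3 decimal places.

0.139

Poor units: R6,500, R15,500 (q = 2 of N = 6).
Normalized shortfalls: (24000−6500)/24000 = 0.7292; (24000−15500)/24000 = 0.3542.
Raised to α = 1.5: 0.62264; 0.21077.
Sum = 0.833416; FGT(1.5) = 0.833416 / 6 = 0.139.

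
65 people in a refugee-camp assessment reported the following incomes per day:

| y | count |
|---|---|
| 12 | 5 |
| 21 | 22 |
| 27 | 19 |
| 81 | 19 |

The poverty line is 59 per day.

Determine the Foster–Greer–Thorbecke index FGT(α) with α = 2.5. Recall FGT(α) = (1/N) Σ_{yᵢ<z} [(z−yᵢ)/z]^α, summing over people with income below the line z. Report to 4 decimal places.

Incomes under z: 5×12, 22×21, 19×27 (q = 46 of N = 65).
Shortfall ratios: (59−12)/59 = 0.7966 (×5); (59−21)/59 = 0.6441 (×22); (59−27)/59 = 0.5424 (×19).
Raised to α = 2.5: 0.56639 (×5); 0.33291 (×22); 0.21664 (×19).
Sum = 14.272219; FGT(2.5) = 14.272219 / 65 = 0.2196.

0.2196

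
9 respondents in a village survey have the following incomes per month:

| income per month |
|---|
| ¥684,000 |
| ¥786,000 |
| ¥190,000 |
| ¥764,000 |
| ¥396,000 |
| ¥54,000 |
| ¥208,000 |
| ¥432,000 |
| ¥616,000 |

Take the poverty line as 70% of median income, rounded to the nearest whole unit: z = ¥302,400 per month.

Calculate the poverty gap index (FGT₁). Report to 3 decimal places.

0.167

Below the line: ¥54,000, ¥190,000, ¥208,000 (q = 3 of N = 9).
Shortfall ratios: (302400−54000)/302400 = 0.8214; (302400−190000)/302400 = 0.3717; (302400−208000)/302400 = 0.3122.
Σ = 1.505291. Dividing by the full population N = 9 gives P₁ = 0.167.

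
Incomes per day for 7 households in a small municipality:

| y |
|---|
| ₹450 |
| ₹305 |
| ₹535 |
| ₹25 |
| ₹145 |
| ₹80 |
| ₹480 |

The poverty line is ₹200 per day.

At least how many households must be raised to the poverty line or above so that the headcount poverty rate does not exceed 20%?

2

3 of the 7 households are poor, so H = 3/7 = 0.429.
A headcount ratio of at most 20% allows at most ⌊0.20 × 7⌋ = 1 poor households.
So at least 3 − 1 = 2 must be lifted.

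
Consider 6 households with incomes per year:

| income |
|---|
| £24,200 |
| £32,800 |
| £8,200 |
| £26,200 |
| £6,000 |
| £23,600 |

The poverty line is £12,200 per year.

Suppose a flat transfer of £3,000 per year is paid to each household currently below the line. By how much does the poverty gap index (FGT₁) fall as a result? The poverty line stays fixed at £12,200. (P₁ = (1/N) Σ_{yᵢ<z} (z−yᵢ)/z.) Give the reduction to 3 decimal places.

Before: below the line — £6,000, £8,200; poverty gap index (FGT₁) = 0.13934.
After the £3,000 transfer: below the line — £9,000, £11,200; poverty gap index (FGT₁) = 0.05738.
Reduction = 0.13934 − 0.05738 = 0.082.

0.082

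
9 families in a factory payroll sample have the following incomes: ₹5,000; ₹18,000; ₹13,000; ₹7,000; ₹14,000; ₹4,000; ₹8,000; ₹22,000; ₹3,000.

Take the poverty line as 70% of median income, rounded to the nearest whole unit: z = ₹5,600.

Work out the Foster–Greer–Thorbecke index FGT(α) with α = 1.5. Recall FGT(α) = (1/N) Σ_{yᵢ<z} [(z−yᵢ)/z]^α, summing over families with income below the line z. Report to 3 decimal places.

0.056

Below the line: ₹3,000, ₹4,000, ₹5,000 (q = 3 of N = 9).
Shortfall ratios: (5600−3000)/5600 = 0.4643; (5600−4000)/5600 = 0.2857; (5600−5000)/5600 = 0.1071.
Raised to α = 1.5: 0.31636; 0.15272; 0.03507.
Sum = 0.504149; FGT(1.5) = 0.504149 / 9 = 0.056.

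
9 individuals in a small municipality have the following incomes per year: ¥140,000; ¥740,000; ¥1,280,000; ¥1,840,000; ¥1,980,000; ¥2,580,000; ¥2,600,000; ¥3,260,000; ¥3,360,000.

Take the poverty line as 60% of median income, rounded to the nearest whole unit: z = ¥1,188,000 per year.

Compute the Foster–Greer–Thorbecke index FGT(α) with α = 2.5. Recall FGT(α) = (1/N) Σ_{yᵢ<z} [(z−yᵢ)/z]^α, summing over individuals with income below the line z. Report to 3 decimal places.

Below z: ¥140,000, ¥740,000 (q = 2 of N = 9).
Relative gaps: (1188000−140000)/1188000 = 0.8822; (1188000−740000)/1188000 = 0.3771.
Raised to α = 2.5: 0.73091; 0.08733.
Sum = 0.818235; FGT(2.5) = 0.818235 / 9 = 0.091.

0.091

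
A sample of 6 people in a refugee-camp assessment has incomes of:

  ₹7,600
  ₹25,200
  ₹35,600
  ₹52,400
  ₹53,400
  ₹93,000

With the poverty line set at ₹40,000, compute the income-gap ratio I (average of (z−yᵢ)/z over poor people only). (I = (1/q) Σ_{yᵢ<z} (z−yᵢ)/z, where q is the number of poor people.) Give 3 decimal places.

0.430

Poor units: ₹7,600, ₹25,200, ₹35,600 (q = 3 of N = 6).
Relative gaps: 0.8100, 0.3700, 0.1100; sum = 1.290000.
The income-gap ratio divides by q (the poor only): 1.290000 / 3 = 0.430.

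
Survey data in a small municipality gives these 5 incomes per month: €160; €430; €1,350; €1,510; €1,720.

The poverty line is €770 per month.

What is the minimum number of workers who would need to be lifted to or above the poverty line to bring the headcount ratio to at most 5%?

2

2 of the 5 workers are poor, so H = 2/5 = 0.400.
A headcount ratio of at most 5% allows at most ⌊0.05 × 5⌋ = 0 poor workers.
So at least 2 − 0 = 2 must be lifted.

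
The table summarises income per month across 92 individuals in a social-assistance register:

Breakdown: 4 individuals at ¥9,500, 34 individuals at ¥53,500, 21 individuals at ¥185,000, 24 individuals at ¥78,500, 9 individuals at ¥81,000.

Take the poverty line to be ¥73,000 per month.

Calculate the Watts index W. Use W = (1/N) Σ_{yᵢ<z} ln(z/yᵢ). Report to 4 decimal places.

0.2035

Below the line: 4×¥9,500, 34×¥53,500 (q = 38 of N = 92).
ln(z/y) terms: ln(73000/9500) = 2.0392 (×4); ln(73000/53500) = 0.3108 (×34).
W = 18.723115 / 92 = 0.2035.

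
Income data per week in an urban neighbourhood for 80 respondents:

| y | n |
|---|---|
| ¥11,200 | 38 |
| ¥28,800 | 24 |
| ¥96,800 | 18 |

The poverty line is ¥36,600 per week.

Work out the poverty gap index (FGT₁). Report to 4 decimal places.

0.3936

Below the line: 38×¥11,200, 24×¥28,800 (q = 62 of N = 80).
Relative gaps: (36600−11200)/36600 = 0.6940 (×38); (36600−28800)/36600 = 0.2131 (×24).
Sum of shortfalls = 31.486339; P₁ averages over all N: 31.486339 / 80 = 0.3936.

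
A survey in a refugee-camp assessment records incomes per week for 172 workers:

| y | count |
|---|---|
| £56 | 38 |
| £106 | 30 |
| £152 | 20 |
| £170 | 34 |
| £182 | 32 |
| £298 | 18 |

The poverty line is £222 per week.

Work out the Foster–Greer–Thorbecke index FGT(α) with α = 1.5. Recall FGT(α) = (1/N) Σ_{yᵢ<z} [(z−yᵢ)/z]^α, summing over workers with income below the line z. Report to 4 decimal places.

0.2660

Below the line: 38×£56, 30×£106, 20×£152, 34×£170, 32×£182 (q = 154 of N = 172).
Gap ratios (z−y)/z: (222−56)/222 = 0.7477 (×38); (222−106)/222 = 0.5225 (×30); (222−152)/222 = 0.3153 (×20); (222−170)/222 = 0.2342 (×34); (222−182)/222 = 0.1802 (×32).
Raised to α = 1.5: 0.64660 (×38); 0.37771 (×30); 0.17706 (×20); 0.11336 (×34); 0.07648 (×32).
Sum = 45.744891; FGT(1.5) = 45.744891 / 172 = 0.2660.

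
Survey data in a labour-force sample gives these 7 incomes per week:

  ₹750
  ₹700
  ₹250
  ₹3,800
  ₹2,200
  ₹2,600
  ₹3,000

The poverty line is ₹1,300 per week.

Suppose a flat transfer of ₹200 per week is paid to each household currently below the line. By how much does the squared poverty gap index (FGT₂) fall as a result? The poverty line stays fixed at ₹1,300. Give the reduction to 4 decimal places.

Before: below the line — ₹250, ₹700, ₹750; squared poverty gap index (FGT₂) = 0.149197.
After the ₹200 transfer: below the line — ₹450, ₹900, ₹950; squared poverty gap index (FGT₂) = 0.084954.
Reduction = 0.149197 − 0.084954 = 0.0642.

0.0642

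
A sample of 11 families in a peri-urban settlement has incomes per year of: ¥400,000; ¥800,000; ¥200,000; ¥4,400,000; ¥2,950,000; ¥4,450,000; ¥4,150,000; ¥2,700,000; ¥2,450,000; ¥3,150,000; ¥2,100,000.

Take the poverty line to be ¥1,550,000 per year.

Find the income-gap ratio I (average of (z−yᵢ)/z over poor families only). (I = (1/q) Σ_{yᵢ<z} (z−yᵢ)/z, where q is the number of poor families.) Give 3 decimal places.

0.699

Poor units: ¥200,000, ¥400,000, ¥800,000 (q = 3 of N = 11).
Relative gaps: 0.8710, 0.7419, 0.4839; sum = 2.096774.
The income-gap ratio divides by q (the poor only): 2.096774 / 3 = 0.699.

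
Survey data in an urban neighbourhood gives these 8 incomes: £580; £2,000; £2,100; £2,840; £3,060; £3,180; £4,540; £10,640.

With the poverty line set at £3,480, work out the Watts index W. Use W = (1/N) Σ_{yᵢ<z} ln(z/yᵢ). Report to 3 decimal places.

Poor units: £580, £2,000, £2,100, £2,840, £3,060, £3,180 (q = 6 of N = 8).
Log shortfalls: ln(3480/580) = 1.7918; ln(3480/2000) = 0.5539; ln(3480/2100) = 0.5051; ln(3480/2840) = 0.2032; ln(3480/3060) = 0.1286; ln(3480/3180) = 0.0902.
W = 3.272736 / 8 = 0.409.

0.409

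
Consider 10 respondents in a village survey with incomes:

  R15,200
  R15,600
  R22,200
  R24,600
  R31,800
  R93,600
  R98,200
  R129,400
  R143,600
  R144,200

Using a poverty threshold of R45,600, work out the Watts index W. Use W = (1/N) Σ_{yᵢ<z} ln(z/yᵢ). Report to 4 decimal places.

Incomes under z: R15,200, R15,600, R22,200, R24,600, R31,800 (q = 5 of N = 10).
ln(z/y) terms: ln(45600/15200) = 1.0986; ln(45600/15600) = 1.0726; ln(45600/22200) = 0.7198; ln(45600/24600) = 0.6172; ln(45600/31800) = 0.3604.
W = 3.868667 / 10 = 0.3869.

0.3869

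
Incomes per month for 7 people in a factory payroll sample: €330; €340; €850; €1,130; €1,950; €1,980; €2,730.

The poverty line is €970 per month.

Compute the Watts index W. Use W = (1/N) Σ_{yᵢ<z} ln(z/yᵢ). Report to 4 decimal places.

Below the line: €330, €340, €850 (q = 3 of N = 7).
Log shortfalls: ln(970/330) = 1.0782; ln(970/340) = 1.0484; ln(970/850) = 0.1321.
W = 2.258614 / 7 = 0.3227.

0.3227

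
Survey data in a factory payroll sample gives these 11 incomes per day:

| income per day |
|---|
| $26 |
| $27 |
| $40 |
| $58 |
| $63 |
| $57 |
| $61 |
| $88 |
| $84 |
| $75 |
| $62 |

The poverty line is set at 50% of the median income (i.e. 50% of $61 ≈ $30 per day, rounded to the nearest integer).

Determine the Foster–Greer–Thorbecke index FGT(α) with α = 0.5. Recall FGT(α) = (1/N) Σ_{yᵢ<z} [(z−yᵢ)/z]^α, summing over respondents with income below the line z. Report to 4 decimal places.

Below z: $26, $27 (q = 2 of N = 11).
Normalized shortfalls: (30−26)/30 = 0.1333; (30−27)/30 = 0.1000.
Raised to α = 0.5: 0.36515; 0.31623.
Sum = 0.681376; FGT(0.5) = 0.681376 / 11 = 0.0619.

0.0619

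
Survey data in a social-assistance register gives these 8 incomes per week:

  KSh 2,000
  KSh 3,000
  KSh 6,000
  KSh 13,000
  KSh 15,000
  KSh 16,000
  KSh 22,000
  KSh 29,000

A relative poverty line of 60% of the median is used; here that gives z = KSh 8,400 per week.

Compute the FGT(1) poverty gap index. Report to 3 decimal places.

0.211

Poor units: KSh 2,000, KSh 3,000, KSh 6,000 (q = 3 of N = 8).
Shortfall ratios: (8400−2000)/8400 = 0.7619; (8400−3000)/8400 = 0.6429; (8400−6000)/8400 = 0.2857.
Sum of shortfalls = 1.690476; P₁ averages over all N: 1.690476 / 8 = 0.211.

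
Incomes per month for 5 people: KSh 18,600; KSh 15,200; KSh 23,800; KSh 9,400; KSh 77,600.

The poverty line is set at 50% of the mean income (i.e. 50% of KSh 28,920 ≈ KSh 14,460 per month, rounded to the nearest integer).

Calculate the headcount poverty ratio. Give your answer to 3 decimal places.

1 of the 5 people have income below KSh 14,460.
H = 1/5 = 0.200.

0.200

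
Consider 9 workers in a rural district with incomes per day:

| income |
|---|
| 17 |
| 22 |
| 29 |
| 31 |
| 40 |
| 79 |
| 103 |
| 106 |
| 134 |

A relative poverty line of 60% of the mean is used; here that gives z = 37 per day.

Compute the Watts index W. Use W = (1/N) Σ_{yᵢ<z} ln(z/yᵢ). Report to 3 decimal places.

Incomes under z: 17, 22, 29, 31 (q = 4 of N = 9).
ln(z/y) terms: ln(37/17) = 0.7777; ln(37/22) = 0.5199; ln(37/29) = 0.2436; ln(37/31) = 0.1769.
W = 1.718133 / 9 = 0.191.

0.191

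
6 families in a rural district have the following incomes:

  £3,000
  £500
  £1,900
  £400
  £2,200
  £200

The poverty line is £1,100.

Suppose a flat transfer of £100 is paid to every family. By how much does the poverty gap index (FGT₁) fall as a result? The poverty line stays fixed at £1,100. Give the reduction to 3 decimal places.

0.045

Before: below the line — £200, £400, £500; poverty gap index (FGT₁) = 0.33333.
After the £100 transfer: below the line — £300, £500, £600; poverty gap index (FGT₁) = 0.28788.
Reduction = 0.33333 − 0.28788 = 0.045.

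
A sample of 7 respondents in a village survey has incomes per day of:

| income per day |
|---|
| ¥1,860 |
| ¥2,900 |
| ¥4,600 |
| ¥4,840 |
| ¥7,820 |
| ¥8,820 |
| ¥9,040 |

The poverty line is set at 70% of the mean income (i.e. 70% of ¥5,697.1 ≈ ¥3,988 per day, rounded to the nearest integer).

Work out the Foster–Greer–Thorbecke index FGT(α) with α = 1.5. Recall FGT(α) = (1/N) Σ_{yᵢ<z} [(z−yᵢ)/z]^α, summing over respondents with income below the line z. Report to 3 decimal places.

0.076

Incomes under z: ¥1,860, ¥2,900 (q = 2 of N = 7).
Normalized shortfalls: (3988−1860)/3988 = 0.5336; (3988−2900)/3988 = 0.2728.
Raised to α = 1.5: 0.38978; 0.14250.
Sum = 0.532283; FGT(1.5) = 0.532283 / 7 = 0.076.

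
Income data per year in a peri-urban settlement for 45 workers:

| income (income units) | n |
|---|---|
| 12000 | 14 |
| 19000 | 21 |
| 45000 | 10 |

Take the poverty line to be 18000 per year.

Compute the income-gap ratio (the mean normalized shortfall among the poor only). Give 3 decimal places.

0.333

Below z: 14×12000 (q = 14 of N = 45).
Relative gaps: 0.3333 (×14); sum = 4.666667.
I averages over the q = 14 poor units only: 4.666667 / 14 = 0.333.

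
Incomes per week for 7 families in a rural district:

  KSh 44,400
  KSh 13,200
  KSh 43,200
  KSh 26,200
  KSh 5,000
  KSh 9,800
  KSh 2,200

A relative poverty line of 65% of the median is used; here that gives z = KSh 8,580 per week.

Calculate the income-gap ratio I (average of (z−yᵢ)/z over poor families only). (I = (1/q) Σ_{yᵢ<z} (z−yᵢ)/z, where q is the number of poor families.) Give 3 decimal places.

Below the line: KSh 2,200, KSh 5,000 (q = 2 of N = 7).
Relative gaps: 0.7436, 0.4172; sum = 1.160839.
The income-gap ratio divides by q (the poor only): 1.160839 / 2 = 0.580.

0.580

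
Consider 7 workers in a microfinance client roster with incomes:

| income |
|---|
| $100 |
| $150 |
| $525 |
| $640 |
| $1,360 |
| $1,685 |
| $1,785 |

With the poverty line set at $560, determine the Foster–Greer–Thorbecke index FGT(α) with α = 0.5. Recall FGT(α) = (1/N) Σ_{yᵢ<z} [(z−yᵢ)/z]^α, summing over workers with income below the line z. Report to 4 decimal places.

0.2874

Below the line: $100, $150, $525 (q = 3 of N = 7).
Shortfall ratios: (560−100)/560 = 0.8214; (560−150)/560 = 0.7321; (560−525)/560 = 0.0625.
Raised to α = 0.5: 0.90633; 0.85565; 0.25000.
Sum = 2.011980; FGT(0.5) = 2.011980 / 7 = 0.2874.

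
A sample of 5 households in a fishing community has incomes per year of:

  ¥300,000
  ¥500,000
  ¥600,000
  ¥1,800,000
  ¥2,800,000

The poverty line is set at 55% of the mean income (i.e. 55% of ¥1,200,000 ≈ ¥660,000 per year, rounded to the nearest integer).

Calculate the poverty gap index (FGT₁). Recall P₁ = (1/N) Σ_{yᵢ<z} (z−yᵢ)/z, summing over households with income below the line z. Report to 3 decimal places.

Poor units: ¥300,000, ¥500,000, ¥600,000 (q = 3 of N = 5).
Relative gaps: (660000−300000)/660000 = 0.5455; (660000−500000)/660000 = 0.2424; (660000−600000)/660000 = 0.0909.
Σ = 0.878788. Dividing by the full population N = 5 gives P₁ = 0.176.

0.176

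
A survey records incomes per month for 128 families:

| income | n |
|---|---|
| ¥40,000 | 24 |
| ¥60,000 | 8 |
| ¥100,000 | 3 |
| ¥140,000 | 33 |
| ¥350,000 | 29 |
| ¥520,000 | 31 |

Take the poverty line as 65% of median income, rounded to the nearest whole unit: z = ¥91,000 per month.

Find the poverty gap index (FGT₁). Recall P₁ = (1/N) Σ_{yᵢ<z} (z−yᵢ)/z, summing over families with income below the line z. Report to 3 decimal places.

0.126

Incomes under z: 24×¥40,000, 8×¥60,000 (q = 32 of N = 128).
Shortfall ratios: (91000−40000)/91000 = 0.5604 (×24); (91000−60000)/91000 = 0.3407 (×8).
Sum of shortfalls = 16.175824; P₁ averages over all N: 16.175824 / 128 = 0.126.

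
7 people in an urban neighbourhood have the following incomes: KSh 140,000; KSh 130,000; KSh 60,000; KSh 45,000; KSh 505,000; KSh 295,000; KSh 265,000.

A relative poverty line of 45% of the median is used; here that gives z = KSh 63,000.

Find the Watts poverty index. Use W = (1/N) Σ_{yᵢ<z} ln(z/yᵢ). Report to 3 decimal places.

0.055

Poor units: KSh 45,000, KSh 60,000 (q = 2 of N = 7).
Log gaps: ln(63000/45000) = 0.3365; ln(63000/60000) = 0.0488.
W = 0.385262 / 7 = 0.055.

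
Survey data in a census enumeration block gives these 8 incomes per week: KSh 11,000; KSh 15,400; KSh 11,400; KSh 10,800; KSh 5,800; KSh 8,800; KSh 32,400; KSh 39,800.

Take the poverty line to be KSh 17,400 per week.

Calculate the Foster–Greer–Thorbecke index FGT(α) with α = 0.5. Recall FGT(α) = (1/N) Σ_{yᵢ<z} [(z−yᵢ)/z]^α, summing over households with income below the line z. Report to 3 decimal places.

Below the line: KSh 5,800, KSh 8,800, KSh 10,800, KSh 11,000, KSh 11,400, KSh 15,400 (q = 6 of N = 8).
Relative gaps: (17400−5800)/17400 = 0.6667; (17400−8800)/17400 = 0.4943; (17400−10800)/17400 = 0.3793; (17400−11000)/17400 = 0.3678; (17400−11400)/17400 = 0.3448; (17400−15400)/17400 = 0.1149.
Raised to α = 0.5: 0.81650; 0.70303; 0.61588; 0.60648; 0.58722; 0.33903.
Sum = 3.668140; FGT(0.5) = 3.668140 / 8 = 0.459.

0.459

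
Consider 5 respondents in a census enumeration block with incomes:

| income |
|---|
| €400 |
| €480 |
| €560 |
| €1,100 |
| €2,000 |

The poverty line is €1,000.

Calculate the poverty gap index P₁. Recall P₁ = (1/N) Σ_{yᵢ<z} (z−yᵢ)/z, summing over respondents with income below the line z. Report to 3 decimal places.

0.312

Below the line: €400, €480, €560 (q = 3 of N = 5).
Shortfall ratios: (1000−400)/1000 = 0.6000; (1000−480)/1000 = 0.5200; (1000−560)/1000 = 0.4400.
Sum of shortfalls = 1.560000; P₁ averages over all N: 1.560000 / 5 = 0.312.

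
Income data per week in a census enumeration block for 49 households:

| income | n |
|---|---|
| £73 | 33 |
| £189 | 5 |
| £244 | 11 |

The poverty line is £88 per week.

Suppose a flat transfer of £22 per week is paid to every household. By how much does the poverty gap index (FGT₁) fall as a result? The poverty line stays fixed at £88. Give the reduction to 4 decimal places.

Before: below the line — 33×£73; poverty gap index (FGT₁) = 0.114796.
After the £22 transfer: below the line — none; poverty gap index (FGT₁) = 0.000000.
Reduction = 0.114796 − 0.000000 = 0.1148.

0.1148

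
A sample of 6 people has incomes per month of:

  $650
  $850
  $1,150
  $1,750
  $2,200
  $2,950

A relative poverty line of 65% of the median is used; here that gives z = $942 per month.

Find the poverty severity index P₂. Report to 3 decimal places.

0.018

Below the line: $650, $850 (q = 2 of N = 6).
Normalized shortfalls: (942−650)/942 = 0.3100; (942−850)/942 = 0.0977.
Squared: 0.0961; 0.0095.
Sum = 0.105625; P₂ = 0.105625 / 6 = 0.018.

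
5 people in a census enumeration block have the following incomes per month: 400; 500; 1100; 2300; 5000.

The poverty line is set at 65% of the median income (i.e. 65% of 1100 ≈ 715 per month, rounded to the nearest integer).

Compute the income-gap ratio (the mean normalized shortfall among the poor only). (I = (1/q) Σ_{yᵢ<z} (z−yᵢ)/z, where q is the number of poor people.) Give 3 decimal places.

Below z: 400, 500 (q = 2 of N = 5).
Shortfall ratios (z−y)/z: 0.4406, 0.3007; sum = 0.741259.
I averages over the q = 2 poor units only: 0.741259 / 2 = 0.371.

0.371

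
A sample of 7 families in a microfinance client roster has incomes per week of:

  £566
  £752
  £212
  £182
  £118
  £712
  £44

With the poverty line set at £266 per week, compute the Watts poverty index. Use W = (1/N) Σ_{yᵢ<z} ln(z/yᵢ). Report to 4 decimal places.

Incomes under z: £44, £118, £182, £212 (q = 4 of N = 7).
Log shortfalls: ln(266/44) = 1.7993; ln(266/118) = 0.8128; ln(266/182) = 0.3795; ln(266/212) = 0.2269.
W = 3.218518 / 7 = 0.4598.

0.4598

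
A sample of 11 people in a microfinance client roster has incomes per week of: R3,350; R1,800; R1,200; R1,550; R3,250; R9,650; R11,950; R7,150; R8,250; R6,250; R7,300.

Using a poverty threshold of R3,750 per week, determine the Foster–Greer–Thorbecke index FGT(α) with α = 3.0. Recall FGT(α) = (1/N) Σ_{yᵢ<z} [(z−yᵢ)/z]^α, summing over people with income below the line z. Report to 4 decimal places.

Poor units: R1,200, R1,550, R1,800, R3,250, R3,350 (q = 5 of N = 11).
Relative gaps: (3750−1200)/3750 = 0.6800; (3750−1550)/3750 = 0.5867; (3750−1800)/3750 = 0.5200; (3750−3250)/3750 = 0.1333; (3750−3350)/3750 = 0.1067.
Raised to α = 3.0: 0.31443; 0.20192; 0.14061; 0.00237; 0.00121.
Sum = 0.660542; FGT(3.0) = 0.660542 / 11 = 0.0600.

0.0600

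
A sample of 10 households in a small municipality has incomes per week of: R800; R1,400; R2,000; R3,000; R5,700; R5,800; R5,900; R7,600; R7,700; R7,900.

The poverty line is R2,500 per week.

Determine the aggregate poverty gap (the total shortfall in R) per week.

Incomes under z: R800, R1,400, R2,000 (q = 3 of N = 10).
Individual gaps: 2500−800 = 1700; 2500−1400 = 1100; 2500−2000 = 500.
Aggregate gap = R3,300.

R3,300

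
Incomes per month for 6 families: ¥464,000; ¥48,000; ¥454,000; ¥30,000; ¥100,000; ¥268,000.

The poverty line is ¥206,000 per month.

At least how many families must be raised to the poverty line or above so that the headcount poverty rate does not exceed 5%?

3

Currently q = 3 of N = 6 are below the line (H = 0.500).
A headcount ratio of at most 5% allows at most ⌊0.05 × 6⌋ = 0 poor families.
So at least 3 − 0 = 3 must be lifted.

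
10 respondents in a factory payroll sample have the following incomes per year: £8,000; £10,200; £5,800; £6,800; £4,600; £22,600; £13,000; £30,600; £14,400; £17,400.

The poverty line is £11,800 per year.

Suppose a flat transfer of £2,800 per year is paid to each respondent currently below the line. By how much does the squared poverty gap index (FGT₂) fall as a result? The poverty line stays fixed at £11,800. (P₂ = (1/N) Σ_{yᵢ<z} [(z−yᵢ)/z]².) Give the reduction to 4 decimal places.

0.0678

Before: below the line — £4,600, £5,800, £6,800, £8,000, £10,200; squared poverty gap index (FGT₂) = 0.093249.
After the £2,800 transfer: below the line — £7,400, £8,600, £9,600, £10,800; squared poverty gap index (FGT₂) = 0.025452.
Reduction = 0.093249 − 0.025452 = 0.0678.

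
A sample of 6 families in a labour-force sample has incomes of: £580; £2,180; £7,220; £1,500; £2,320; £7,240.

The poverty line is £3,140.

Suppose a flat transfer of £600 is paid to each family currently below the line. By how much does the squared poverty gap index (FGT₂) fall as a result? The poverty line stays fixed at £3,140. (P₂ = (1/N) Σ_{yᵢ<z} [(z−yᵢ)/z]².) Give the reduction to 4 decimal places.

Before: below the line — £580, £1,500, £2,180, £2,320; squared poverty gap index (FGT₂) = 0.183192.
After the £600 transfer: below the line — £1,180, £2,100, £2,780, £2,920; squared poverty gap index (FGT₂) = 0.086231.
Reduction = 0.183192 − 0.086231 = 0.0970.

0.0970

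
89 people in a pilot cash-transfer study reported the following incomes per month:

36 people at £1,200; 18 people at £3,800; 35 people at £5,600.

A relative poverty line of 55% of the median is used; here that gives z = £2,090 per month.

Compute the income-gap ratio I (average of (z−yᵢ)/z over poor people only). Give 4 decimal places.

Incomes under z: 36×£1,200 (q = 36 of N = 89).
Shortfall ratios (z−y)/z: 0.4258 (×36); sum = 15.330144.
I averages over the q = 36 poor units only: 15.330144 / 36 = 0.4258.

0.4258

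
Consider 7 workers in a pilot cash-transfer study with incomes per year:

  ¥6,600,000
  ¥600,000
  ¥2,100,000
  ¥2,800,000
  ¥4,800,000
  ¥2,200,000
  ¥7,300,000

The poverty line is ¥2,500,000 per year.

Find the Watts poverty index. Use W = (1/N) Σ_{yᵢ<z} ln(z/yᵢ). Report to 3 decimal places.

0.247

Below z: ¥600,000, ¥2,100,000, ¥2,200,000 (q = 3 of N = 7).
Log shortfalls: ln(2500000/600000) = 1.4271; ln(2500000/2100000) = 0.1744; ln(2500000/2200000) = 0.1278.
W = 1.729303 / 7 = 0.247.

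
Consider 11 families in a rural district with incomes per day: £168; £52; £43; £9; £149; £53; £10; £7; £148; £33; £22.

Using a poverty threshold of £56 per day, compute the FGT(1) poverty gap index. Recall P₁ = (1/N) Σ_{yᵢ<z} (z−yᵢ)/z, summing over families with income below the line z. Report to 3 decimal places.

Incomes under z: £7, £9, £10, £22, £33, £43, £52, £53 (q = 8 of N = 11).
Relative gaps: (56−7)/56 = 0.8750; (56−9)/56 = 0.8393; (56−10)/56 = 0.8214; (56−22)/56 = 0.6071; (56−33)/56 = 0.4107; (56−43)/56 = 0.2321; (56−52)/56 = 0.0714; (56−53)/56 = 0.0536.
Σ = 3.910714. Dividing by the full population N = 11 gives P₁ = 0.356.

0.356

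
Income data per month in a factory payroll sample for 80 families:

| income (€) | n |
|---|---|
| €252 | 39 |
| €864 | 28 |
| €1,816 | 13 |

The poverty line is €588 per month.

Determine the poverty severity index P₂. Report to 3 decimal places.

0.159

Below the line: 39×€252 (q = 39 of N = 80).
Shortfall ratios: (588−252)/588 = 0.5714 (×39).
Squared: 0.3265 (×39).
Sum = 12.734694; P₂ = 12.734694 / 80 = 0.159.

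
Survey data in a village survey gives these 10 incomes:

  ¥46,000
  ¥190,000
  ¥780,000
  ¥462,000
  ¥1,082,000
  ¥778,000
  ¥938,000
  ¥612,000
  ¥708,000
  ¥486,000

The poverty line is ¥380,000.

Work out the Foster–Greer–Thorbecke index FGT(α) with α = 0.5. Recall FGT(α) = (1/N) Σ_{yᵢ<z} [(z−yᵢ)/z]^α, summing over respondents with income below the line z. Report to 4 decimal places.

0.1645

Incomes under z: ¥46,000, ¥190,000 (q = 2 of N = 10).
Normalized shortfalls: (380000−46000)/380000 = 0.8789; (380000−190000)/380000 = 0.5000.
Raised to α = 0.5: 0.93752; 0.70711.
Sum = 1.644629; FGT(0.5) = 1.644629 / 10 = 0.1645.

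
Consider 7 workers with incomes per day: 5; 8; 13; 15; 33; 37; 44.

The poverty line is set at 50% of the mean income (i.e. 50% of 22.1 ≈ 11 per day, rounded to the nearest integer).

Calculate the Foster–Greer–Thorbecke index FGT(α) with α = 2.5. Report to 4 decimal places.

Poor units: 5, 8 (q = 2 of N = 7).
Gap ratios (z−y)/z: (11−5)/11 = 0.5455; (11−8)/11 = 0.2727.
Raised to α = 2.5: 0.21973; 0.03884.
Sum = 0.258577; FGT(2.5) = 0.258577 / 7 = 0.0369.

0.0369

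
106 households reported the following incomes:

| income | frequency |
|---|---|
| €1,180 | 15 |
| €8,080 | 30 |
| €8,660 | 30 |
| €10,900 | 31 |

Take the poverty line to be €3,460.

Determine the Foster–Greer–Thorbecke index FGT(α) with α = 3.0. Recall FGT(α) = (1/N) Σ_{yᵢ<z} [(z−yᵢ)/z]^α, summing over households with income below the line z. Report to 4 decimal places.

0.0405

Below z: 15×€1,180 (q = 15 of N = 106).
Relative gaps: (3460−1180)/3460 = 0.6590 (×15).
Raised to α = 3.0: 0.28614 (×15).
Sum = 4.292077; FGT(3.0) = 4.292077 / 106 = 0.0405.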